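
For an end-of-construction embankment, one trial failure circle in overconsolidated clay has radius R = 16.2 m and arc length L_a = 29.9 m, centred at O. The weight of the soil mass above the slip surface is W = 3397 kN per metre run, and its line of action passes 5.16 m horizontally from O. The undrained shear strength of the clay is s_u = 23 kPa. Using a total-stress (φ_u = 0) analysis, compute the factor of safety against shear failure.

Taking moments about the centre O, the resisting moment is provided by the undrained shear strength acting along the arc:
M_R = s_u·L_a·R = 23·29.90·16.2 = 11140.7 kN·m/m
M_D = W·d = 3397·5.16 = 17528.5 kN·m/m
FS = M_R / M_D = 11140.7 / 17528.5 = 0.636

FS = 0.64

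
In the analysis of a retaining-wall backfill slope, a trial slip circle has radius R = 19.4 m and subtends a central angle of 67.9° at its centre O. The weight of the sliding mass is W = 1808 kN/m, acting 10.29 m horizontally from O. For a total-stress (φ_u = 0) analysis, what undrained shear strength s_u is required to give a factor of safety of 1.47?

s_u = 61.3 kPa

FS = s_u·L_a·R / (W·d), so s_u = FS·W·d / (L_a·R).
Arc length L_a = R·θ = 19.4·(67.9°·π/180) = 19.4·1.1851 = 22.99 m
s_u = 1.47·1808·10.29 / (22.99·19.4) = 27348.4 / 446.02 = 61.32 kPa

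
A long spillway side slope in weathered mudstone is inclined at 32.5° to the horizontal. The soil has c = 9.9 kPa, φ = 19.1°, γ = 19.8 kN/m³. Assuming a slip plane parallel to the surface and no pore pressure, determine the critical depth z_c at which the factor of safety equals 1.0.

Setting FS = 1.00 in FS = [c + γz cos²β tanφ] / [γz sinβ cosβ] and solving for z:
z = c / [γ cosβ (FS·sinβ − cosβ·tanφ)]
  = 9.9 / [19.8·cos32.5°·(1.00·sin32.5° − cos32.5°·tan19.1°)]
  = 9.9 / [19.8·0.8434·(1.00·0.5373 − 0.8434·0.3463)]
  = 9.9 / 4.0955 = 2.417 m

z_c = 2.42 m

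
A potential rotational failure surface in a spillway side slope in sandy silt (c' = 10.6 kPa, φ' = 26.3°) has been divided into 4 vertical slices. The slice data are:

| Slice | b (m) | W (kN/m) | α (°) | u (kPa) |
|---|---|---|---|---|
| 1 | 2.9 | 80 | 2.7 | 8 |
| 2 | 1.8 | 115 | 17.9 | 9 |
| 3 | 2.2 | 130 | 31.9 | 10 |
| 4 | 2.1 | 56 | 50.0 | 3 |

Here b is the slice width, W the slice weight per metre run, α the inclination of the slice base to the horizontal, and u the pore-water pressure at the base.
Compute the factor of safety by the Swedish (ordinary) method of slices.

FS = 1.60

Ordinary method of slices: FS = Σ[c'·Δl_i + (W_i cosα_i − u_i·Δl_i)·tanφ'] / Σ W_i sinα_i, with Δl_i = b_i / cosα_i.
Slice 1: Δl = 2.9/cos2.7° = 2.903 m; N'_1 = 80·cos2.7° − 8·2.903 = 56.7; c'Δl = 30.77; W sinα = 3.8
Slice 2: Δl = 1.8/cos17.9° = 1.892 m; N'_2 = 115·cos17.9° − 9·1.892 = 92.4; c'Δl = 20.05; W sinα = 35.3
Slice 3: Δl = 2.2/cos31.9° = 2.591 m; N'_3 = 130·cos31.9° − 10·2.591 = 84.5; c'Δl = 27.47; W sinα = 68.7
Slice 4: Δl = 2.1/cos50.0° = 3.267 m; N'_4 = 56·cos50.0° − 3·3.267 = 26.2; c'Δl = 34.63; W sinα = 42.9
Σc'Δl = 112.9 kN/m; ΣN' = 259.7 kN/m; ΣW sinα = 150.7 kN/m
Resisting = 112.9 + 259.7·tan26.3° = 112.9 + 128.4 = 241.3 kN/m
FS = 241.3 / 150.7 = 1.601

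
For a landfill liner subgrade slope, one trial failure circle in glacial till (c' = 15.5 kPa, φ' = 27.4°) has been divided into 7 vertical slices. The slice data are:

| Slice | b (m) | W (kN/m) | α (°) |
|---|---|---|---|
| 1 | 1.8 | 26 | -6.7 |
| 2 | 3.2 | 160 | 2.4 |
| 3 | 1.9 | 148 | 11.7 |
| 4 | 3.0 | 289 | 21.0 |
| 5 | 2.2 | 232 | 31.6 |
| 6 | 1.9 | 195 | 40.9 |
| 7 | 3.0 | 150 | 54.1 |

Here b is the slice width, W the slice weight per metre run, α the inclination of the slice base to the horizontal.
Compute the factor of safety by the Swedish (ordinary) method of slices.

FS = 1.68

Ordinary method of slices: FS = Σ[c'·Δl_i + (W_i cosα_i)·tanφ'] / Σ W_i sinα_i, with Δl_i = b_i / cosα_i.
Slice 1: Δl = 1.8/cos(-6.7°) = 1.812 m; N'_1 = 26·cos(-6.7°) = 25.8; c'Δl = 28.09; W sinα = -3.0
Slice 2: Δl = 3.2/cos2.4° = 3.203 m; N'_2 = 160·cos2.4° = 159.9; c'Δl = 49.64; W sinα = 6.7
Slice 3: Δl = 1.9/cos11.7° = 1.940 m; N'_3 = 148·cos11.7° = 144.9; c'Δl = 30.07; W sinα = 30.0
Slice 4: Δl = 3.0/cos21.0° = 3.213 m; N'_4 = 289·cos21.0° = 269.8; c'Δl = 49.81; W sinα = 103.6
Slice 5: Δl = 2.2/cos31.6° = 2.583 m; N'_5 = 232·cos31.6° = 197.6; c'Δl = 40.04; W sinα = 121.6
Slice 6: Δl = 1.9/cos40.9° = 2.514 m; N'_6 = 195·cos40.9° = 147.4; c'Δl = 38.96; W sinα = 127.7
Slice 7: Δl = 3.0/cos54.1° = 5.116 m; N'_7 = 150·cos54.1° = 88.0; c'Δl = 79.30; W sinα = 121.5
Σc'Δl = 315.9 kN/m; ΣN' = 1033.4 kN/m; ΣW sinα = 508.0 kN/m
Resisting = 315.9 + 1033.4·tan27.4° = 315.9 + 535.6 = 851.6 kN/m
FS = 851.6 / 508.0 = 1.676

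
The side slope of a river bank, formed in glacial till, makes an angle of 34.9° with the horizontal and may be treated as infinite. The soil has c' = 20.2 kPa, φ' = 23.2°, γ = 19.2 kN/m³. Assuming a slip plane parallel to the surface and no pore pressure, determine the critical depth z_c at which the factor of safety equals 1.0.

Setting FS = 1.00 in FS = [c' + γz cos²β tanφ'] / [γz sinβ cosβ] and solving for z:
z = c' / [γ cosβ (FS·sinβ − cosβ·tanφ')]
  = 20.2 / [19.2·cos34.9°·(1.00·sin34.9° − cos34.9°·tan23.2°)]
  = 20.2 / [19.2·0.8202·(1.00·0.5721 − 0.8202·0.4286)]
  = 20.2 / 3.4742 = 5.814 m

z_c = 5.81 m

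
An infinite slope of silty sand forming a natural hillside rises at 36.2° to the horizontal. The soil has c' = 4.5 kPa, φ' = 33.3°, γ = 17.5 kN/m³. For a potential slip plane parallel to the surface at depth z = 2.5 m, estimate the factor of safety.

For an infinite slope with a slip plane parallel to the surface (no pore pressure): FS = [c' + γz cos²β tanφ'] / [γz sinβ cosβ].
γz = 17.5·2.5 = 43.75 kN/m²
Numerator = 4.5 + 43.75·cos²36.2°·tan33.3° = 4.5 + 43.75·0.6512·0.6569 = 23.214 kPa
Denominator = 43.75·sin36.2°·cos36.2° = 43.75·0.5906·0.8070 = 20.851 kPa
FS = 23.214 / 20.851 = 1.113

FS = 1.11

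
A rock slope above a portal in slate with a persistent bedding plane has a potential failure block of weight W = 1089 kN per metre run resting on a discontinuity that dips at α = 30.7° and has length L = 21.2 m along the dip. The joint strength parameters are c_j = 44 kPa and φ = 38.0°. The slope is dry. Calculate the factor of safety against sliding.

Resolving the block weight along and normal to the plane and applying the Mohr–Coulomb strength on the joint:
N' = W cosα = 1089·cos30.7° = 936.4 kN/m
Driving force T = W sinα = 1089·sin30.7° = 556.0 kN/m
Resisting force R = c_j·L + N'·tanφ = 44·21.2 + 936.4·tan38.0° = 932.8 + 731.6 = 1664.4 kN/m
FS = R / T = 1664.4 / 556.0 = 2.994

FS = 2.99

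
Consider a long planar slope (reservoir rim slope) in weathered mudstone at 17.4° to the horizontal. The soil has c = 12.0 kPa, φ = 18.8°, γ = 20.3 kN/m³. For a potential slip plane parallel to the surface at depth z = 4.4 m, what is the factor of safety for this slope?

For an infinite slope with a slip plane parallel to the surface (no pore pressure): FS = [c + γz cos²β tanφ] / [γz sinβ cosβ].
γz = 20.3·4.4 = 89.32 kN/m²
Numerator = 12.0 + 89.32·cos²17.4°·tan18.8° = 12.0 + 89.32·0.9106·0.3404 = 39.688 kPa
Denominator = 89.32·sin17.4°·cos17.4° = 89.32·0.2990·0.9542 = 25.488 kPa
FS = 39.688 / 25.488 = 1.557

FS = 1.56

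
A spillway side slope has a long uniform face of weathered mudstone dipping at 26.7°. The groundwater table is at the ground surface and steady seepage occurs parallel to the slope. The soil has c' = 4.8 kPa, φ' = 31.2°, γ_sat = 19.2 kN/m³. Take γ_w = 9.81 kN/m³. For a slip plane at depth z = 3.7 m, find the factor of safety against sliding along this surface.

With seepage parallel to the slope and the water table at the surface, the effective normal stress on the slip plane uses the buoyant unit weight γ' = γ_sat − γ_w while the driving shear stress uses γ_sat:
FS = [c' + γ' z cos²β tanφ'] / [γ_sat z sinβ cosβ]
γ' = 19.2 − 9.81 = 9.39 kN/m³
Numerator = 4.8 + 9.39·3.7·cos²26.7°·tan31.2° = 4.8 + 9.39·3.7·0.7981·0.6056 = 21.593 kPa
Denominator = 19.2·3.7·sin26.7°·cos26.7° = 19.2·3.7·0.4493·0.8934 = 28.516 kPa
FS = 21.593 / 28.516 = 0.757

FS = 0.76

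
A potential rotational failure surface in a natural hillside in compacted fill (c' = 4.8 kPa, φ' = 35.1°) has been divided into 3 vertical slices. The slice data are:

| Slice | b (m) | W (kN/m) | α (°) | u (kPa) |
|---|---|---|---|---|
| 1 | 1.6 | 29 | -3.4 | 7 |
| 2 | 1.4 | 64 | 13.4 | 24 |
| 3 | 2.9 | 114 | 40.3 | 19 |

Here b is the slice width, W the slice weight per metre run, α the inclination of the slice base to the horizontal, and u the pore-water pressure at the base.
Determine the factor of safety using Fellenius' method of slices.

FS = 0.87

Ordinary method of slices: FS = Σ[c'·Δl_i + (W_i cosα_i − u_i·Δl_i)·tanφ'] / Σ W_i sinα_i, with Δl_i = b_i / cosα_i.
Slice 1: Δl = 1.6/cos(-3.4°) = 1.603 m; N'_1 = 29·cos(-3.4°) − 7·1.603 = 17.7; c'Δl = 7.69; W sinα = -1.7
Slice 2: Δl = 1.4/cos13.4° = 1.439 m; N'_2 = 64·cos13.4° − 24·1.439 = 27.7; c'Δl = 6.91; W sinα = 14.8
Slice 3: Δl = 2.9/cos40.3° = 3.802 m; N'_3 = 114·cos40.3° − 19·3.802 = 14.7; c'Δl = 18.25; W sinα = 73.7
Σc'Δl = 32.9 kN/m; ΣN' = 60.1 kN/m; ΣW sinα = 86.8 kN/m
Resisting = 32.9 + 60.1·tan35.1° = 32.9 + 42.3 = 75.1 kN/m
FS = 75.1 / 86.8 = 0.865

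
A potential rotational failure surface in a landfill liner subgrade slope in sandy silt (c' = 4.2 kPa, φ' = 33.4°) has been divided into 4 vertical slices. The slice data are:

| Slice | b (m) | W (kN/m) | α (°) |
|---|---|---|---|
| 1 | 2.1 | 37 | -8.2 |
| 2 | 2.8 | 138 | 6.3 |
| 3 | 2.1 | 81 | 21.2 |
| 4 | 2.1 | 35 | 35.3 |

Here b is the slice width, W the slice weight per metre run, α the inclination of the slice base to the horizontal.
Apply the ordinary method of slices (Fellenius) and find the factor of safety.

Ordinary method of slices: FS = Σ[c'·Δl_i + (W_i cosα_i)·tanφ'] / Σ W_i sinα_i, with Δl_i = b_i / cosα_i.
Slice 1: Δl = 2.1/cos(-8.2°) = 2.122 m; N'_1 = 37·cos(-8.2°) = 36.6; c'Δl = 8.91; W sinα = -5.3
Slice 2: Δl = 2.8/cos6.3° = 2.817 m; N'_2 = 138·cos6.3° = 137.2; c'Δl = 11.83; W sinα = 15.1
Slice 3: Δl = 2.1/cos21.2° = 2.252 m; N'_3 = 81·cos21.2° = 75.5; c'Δl = 9.46; W sinα = 29.3
Slice 4: Δl = 2.1/cos35.3° = 2.573 m; N'_4 = 35·cos35.3° = 28.6; c'Δl = 10.81; W sinα = 20.2
Σc'Δl = 41.0 kN/m; ΣN' = 277.9 kN/m; ΣW sinα = 59.4 kN/m
Resisting = 41.0 + 277.9·tan33.4° = 41.0 + 183.2 = 224.2 kN/m
FS = 224.2 / 59.4 = 3.776

FS = 3.78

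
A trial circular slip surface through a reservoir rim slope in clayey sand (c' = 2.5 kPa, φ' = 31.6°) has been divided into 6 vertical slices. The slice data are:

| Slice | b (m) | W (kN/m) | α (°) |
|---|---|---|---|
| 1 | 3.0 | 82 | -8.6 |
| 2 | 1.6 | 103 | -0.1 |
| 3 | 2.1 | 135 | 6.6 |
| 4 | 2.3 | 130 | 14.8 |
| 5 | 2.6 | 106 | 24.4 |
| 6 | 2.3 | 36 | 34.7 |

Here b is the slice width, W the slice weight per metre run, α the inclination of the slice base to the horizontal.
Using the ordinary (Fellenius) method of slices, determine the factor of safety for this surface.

Ordinary method of slices: FS = Σ[c'·Δl_i + (W_i cosα_i)·tanφ'] / Σ W_i sinα_i, with Δl_i = b_i / cosα_i.
Slice 1: Δl = 3.0/cos(-8.6°) = 3.034 m; N'_1 = 82·cos(-8.6°) = 81.1; c'Δl = 7.59; W sinα = -12.3
Slice 2: Δl = 1.6/cos(-0.1°) = 1.600 m; N'_2 = 103·cos(-0.1°) = 103.0; c'Δl = 4.00; W sinα = -0.2
Slice 3: Δl = 2.1/cos6.6° = 2.114 m; N'_3 = 135·cos6.6° = 134.1; c'Δl = 5.29; W sinα = 15.5
Slice 4: Δl = 2.3/cos14.8° = 2.379 m; N'_4 = 130·cos14.8° = 125.7; c'Δl = 5.95; W sinα = 33.2
Slice 5: Δl = 2.6/cos24.4° = 2.855 m; N'_5 = 106·cos24.4° = 96.5; c'Δl = 7.14; W sinα = 43.8
Slice 6: Δl = 2.3/cos34.7° = 2.798 m; N'_6 = 36·cos34.7° = 29.6; c'Δl = 6.99; W sinα = 20.5
Σc'Δl = 36.9 kN/m; ΣN' = 570.0 kN/m; ΣW sinα = 100.6 kN/m
Resisting = 36.9 + 570.0·tan31.6° = 36.9 + 350.7 = 387.6 kN/m
FS = 387.6 / 100.6 = 3.854

FS = 3.85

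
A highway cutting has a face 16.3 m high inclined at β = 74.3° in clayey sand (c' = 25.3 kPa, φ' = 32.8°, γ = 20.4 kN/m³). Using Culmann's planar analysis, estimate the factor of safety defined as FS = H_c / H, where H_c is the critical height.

H_c = (4c'/γ) · sinβ cosφ' / [1 − cos(β − φ')]
    = (4·25.3/20.4) · sin74.3°·cos32.8° / [1 − cos41.5°]
    = 4.961 · 0.8092 / 0.2510 = 15.99 m
FS = H_c / H = 15.99 / 16.3 = 0.981

FS = 0.98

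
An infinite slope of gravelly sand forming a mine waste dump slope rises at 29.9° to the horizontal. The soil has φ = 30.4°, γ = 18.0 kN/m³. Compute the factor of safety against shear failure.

FS = 1.02

For a dry cohesionless infinite slope the factor of safety is FS = tanφ / tanβ.
FS = tan30.4° / tan29.9° = 0.5867 / 0.5750 = 1.020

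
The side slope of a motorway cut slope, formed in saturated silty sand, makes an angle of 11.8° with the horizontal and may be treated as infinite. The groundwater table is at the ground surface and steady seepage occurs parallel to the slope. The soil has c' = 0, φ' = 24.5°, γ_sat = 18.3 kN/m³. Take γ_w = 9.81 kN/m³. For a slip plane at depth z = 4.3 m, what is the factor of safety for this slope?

FS = 1.01

With seepage parallel to the slope and the water table at the surface, the effective normal stress on the slip plane uses the buoyant unit weight γ' = γ_sat − γ_w while the driving shear stress uses γ_sat:
FS = [c' + γ' z cos²β tanφ'] / [γ_sat z sinβ cosβ]
(For c' = 0 this reduces to FS = (γ'/γ_sat)·tanφ'/tanβ.)
γ' = 18.3 − 9.81 = 8.49 kN/m³
Numerator = 0.0 + 8.49·4.3·cos²11.8°·tan24.5° = 0.0 + 8.49·4.3·0.9582·0.4557 = 15.941 kPa
Denominator = 18.3·4.3·sin11.8°·cos11.8° = 18.3·4.3·0.2045·0.9789 = 15.752 kPa
FS = 15.941 / 15.752 = 1.012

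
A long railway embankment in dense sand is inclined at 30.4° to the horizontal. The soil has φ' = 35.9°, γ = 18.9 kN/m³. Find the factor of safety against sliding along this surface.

FS = 1.23

For a dry cohesionless infinite slope the factor of safety is FS = tanφ' / tanβ.
FS = tan35.9° / tan30.4° = 0.7239 / 0.5867 = 1.234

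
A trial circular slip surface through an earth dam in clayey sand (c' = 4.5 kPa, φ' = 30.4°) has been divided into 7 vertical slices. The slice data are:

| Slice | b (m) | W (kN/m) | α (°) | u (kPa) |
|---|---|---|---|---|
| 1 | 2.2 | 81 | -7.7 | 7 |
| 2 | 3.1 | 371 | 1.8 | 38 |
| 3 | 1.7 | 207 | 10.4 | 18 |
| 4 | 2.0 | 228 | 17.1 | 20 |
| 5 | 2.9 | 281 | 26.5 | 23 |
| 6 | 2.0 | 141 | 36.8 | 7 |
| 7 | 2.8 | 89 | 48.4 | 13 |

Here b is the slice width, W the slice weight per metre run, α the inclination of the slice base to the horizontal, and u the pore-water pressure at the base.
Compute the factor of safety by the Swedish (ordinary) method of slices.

FS = 1.67

Ordinary method of slices: FS = Σ[c'·Δl_i + (W_i cosα_i − u_i·Δl_i)·tanφ'] / Σ W_i sinα_i, with Δl_i = b_i / cosα_i.
Slice 1: Δl = 2.2/cos(-7.7°) = 2.220 m; N'_1 = 81·cos(-7.7°) − 7·2.220 = 64.7; c'Δl = 9.99; W sinα = -10.9
Slice 2: Δl = 3.1/cos1.8° = 3.102 m; N'_2 = 371·cos1.8° − 38·3.102 = 253.0; c'Δl = 13.96; W sinα = 11.7
Slice 3: Δl = 1.7/cos10.4° = 1.728 m; N'_3 = 207·cos10.4° − 18·1.728 = 172.5; c'Δl = 7.78; W sinα = 37.4
Slice 4: Δl = 2.0/cos17.1° = 2.093 m; N'_4 = 228·cos17.1° − 20·2.093 = 176.1; c'Δl = 9.42; W sinα = 67.0
Slice 5: Δl = 2.9/cos26.5° = 3.240 m; N'_5 = 281·cos26.5° − 23·3.240 = 176.9; c'Δl = 14.58; W sinα = 125.4
Slice 6: Δl = 2.0/cos36.8° = 2.498 m; N'_6 = 141·cos36.8° − 7·2.498 = 95.4; c'Δl = 11.24; W sinα = 84.5
Slice 7: Δl = 2.8/cos48.4° = 4.217 m; N'_7 = 89·cos48.4° − 13·4.217 = 4.3; c'Δl = 18.98; W sinα = 66.6
Σc'Δl = 85.9 kN/m; ΣN' = 942.9 kN/m; ΣW sinα = 381.6 kN/m
Resisting = 85.9 + 942.9·tan30.4° = 85.9 + 553.2 = 639.1 kN/m
FS = 639.1 / 381.6 = 1.675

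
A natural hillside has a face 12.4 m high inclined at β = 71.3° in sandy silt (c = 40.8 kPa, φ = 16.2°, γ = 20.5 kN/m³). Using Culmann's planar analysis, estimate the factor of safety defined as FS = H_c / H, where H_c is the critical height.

FS = 1.36

H_c = (4c/γ) · sinβ cosφ / [1 − cos(β − φ)]
    = (4·40.8/20.5) · sin71.3°·cos16.2° / [1 − cos55.1°]
    = 7.961 · 0.9096 / 0.4279 = 16.92 m
FS = H_c / H = 16.92 / 12.4 = 1.365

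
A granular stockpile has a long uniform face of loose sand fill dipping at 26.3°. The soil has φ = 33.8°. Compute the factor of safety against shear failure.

FS = 1.35

For a dry cohesionless infinite slope the factor of safety is FS = tanφ / tanβ.
FS = tan33.8° / tan26.3° = 0.6694 / 0.4942 = 1.355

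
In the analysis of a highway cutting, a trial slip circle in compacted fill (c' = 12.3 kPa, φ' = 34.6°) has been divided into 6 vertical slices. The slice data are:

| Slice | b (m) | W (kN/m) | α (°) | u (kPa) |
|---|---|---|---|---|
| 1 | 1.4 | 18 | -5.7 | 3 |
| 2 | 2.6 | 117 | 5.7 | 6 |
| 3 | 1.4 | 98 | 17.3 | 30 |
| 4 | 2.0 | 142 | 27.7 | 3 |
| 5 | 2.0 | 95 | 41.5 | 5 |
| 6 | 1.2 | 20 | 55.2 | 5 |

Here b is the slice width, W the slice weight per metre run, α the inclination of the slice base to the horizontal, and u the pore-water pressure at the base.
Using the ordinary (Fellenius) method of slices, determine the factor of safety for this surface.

FS = 2.11

Ordinary method of slices: FS = Σ[c'·Δl_i + (W_i cosα_i − u_i·Δl_i)·tanφ'] / Σ W_i sinα_i, with Δl_i = b_i / cosα_i.
Slice 1: Δl = 1.4/cos(-5.7°) = 1.407 m; N'_1 = 18·cos(-5.7°) − 3·1.407 = 13.7; c'Δl = 17.31; W sinα = -1.8
Slice 2: Δl = 2.6/cos5.7° = 2.613 m; N'_2 = 117·cos5.7° − 6·2.613 = 100.7; c'Δl = 32.14; W sinα = 11.6
Slice 3: Δl = 1.4/cos17.3° = 1.466 m; N'_3 = 98·cos17.3° − 30·1.466 = 49.6; c'Δl = 18.04; W sinα = 29.1
Slice 4: Δl = 2.0/cos27.7° = 2.259 m; N'_4 = 142·cos27.7° − 3·2.259 = 118.9; c'Δl = 27.78; W sinα = 66.0
Slice 5: Δl = 2.0/cos41.5° = 2.670 m; N'_5 = 95·cos41.5° − 5·2.670 = 57.8; c'Δl = 32.85; W sinα = 62.9
Slice 6: Δl = 1.2/cos55.2° = 2.103 m; N'_6 = 20·cos55.2° − 5·2.103 = 0.9; c'Δl = 25.86; W sinα = 16.4
Σc'Δl = 154.0 kN/m; ΣN' = 341.7 kN/m; ΣW sinα = 184.4 kN/m
Resisting = 154.0 + 341.7·tan34.6° = 154.0 + 235.7 = 389.7 kN/m
FS = 389.7 / 184.4 = 2.114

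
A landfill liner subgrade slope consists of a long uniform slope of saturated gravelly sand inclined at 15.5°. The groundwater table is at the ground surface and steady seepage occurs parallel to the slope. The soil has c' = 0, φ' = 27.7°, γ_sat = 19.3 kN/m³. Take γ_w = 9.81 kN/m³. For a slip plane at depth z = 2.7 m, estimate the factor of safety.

With seepage parallel to the slope and the water table at the surface, the effective normal stress on the slip plane uses the buoyant unit weight γ' = γ_sat − γ_w while the driving shear stress uses γ_sat:
FS = [c' + γ' z cos²β tanφ'] / [γ_sat z sinβ cosβ]
(For c' = 0 this reduces to FS = (γ'/γ_sat)·tanφ'/tanβ.)
γ' = 19.3 − 9.81 = 9.49 kN/m³
Numerator = 0.0 + 9.49·2.7·cos²15.5°·tan27.7° = 0.0 + 9.49·2.7·0.9286·0.5250 = 12.492 kPa
Denominator = 19.3·2.7·sin15.5°·cos15.5° = 19.3·2.7·0.2672·0.9636 = 13.419 kPa
FS = 12.492 / 13.419 = 0.931

FS = 0.93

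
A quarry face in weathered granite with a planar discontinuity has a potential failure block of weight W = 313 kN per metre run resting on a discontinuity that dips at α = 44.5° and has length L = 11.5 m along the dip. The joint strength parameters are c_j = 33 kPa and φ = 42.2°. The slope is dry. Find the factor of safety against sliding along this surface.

FS = 2.65

Resolving the block weight along and normal to the plane and applying the Mohr–Coulomb strength on the joint:
N' = W cosα = 313·cos44.5° = 223.2 kN/m
Driving force T = W sinα = 313·sin44.5° = 219.4 kN/m
Resisting force R = c_j·L + N'·tanφ = 33·11.5 + 223.2·tan42.2° = 379.5 + 202.4 = 581.9 kN/m
FS = R / T = 581.9 / 219.4 = 2.653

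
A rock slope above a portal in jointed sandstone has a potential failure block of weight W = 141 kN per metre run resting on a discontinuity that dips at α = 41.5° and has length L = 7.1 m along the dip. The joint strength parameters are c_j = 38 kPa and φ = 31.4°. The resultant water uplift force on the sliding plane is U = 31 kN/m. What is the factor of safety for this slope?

Resolving the block weight along and normal to the plane and applying the Mohr–Coulomb strength on the joint:
N' = W cosα − U = 141·cos41.5° − 31 = 74.6 kN/m
Driving force T = W sinα = 141·sin41.5° = 93.4 kN/m
Resisting force R = c_j·L + N'·tanφ = 38·7.1 + 74.6·tan31.4° = 269.8 + 45.5 = 315.3 kN/m
FS = R / T = 315.3 / 93.4 = 3.375

FS = 3.38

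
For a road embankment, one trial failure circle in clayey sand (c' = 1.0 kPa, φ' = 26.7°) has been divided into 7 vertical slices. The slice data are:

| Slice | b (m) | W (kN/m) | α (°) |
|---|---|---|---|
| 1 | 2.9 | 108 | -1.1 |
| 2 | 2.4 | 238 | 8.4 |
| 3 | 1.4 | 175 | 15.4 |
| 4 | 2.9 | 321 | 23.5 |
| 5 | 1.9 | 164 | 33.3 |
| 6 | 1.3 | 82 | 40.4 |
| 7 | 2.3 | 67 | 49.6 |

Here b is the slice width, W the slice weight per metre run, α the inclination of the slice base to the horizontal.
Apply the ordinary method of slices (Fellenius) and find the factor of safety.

FS = 1.36

Ordinary method of slices: FS = Σ[c'·Δl_i + (W_i cosα_i)·tanφ'] / Σ W_i sinα_i, with Δl_i = b_i / cosα_i.
Slice 1: Δl = 2.9/cos(-1.1°) = 2.901 m; N'_1 = 108·cos(-1.1°) = 108.0; c'Δl = 2.90; W sinα = -2.1
Slice 2: Δl = 2.4/cos8.4° = 2.426 m; N'_2 = 238·cos8.4° = 235.4; c'Δl = 2.43; W sinα = 34.8
Slice 3: Δl = 1.4/cos15.4° = 1.452 m; N'_3 = 175·cos15.4° = 168.7; c'Δl = 1.45; W sinα = 46.5
Slice 4: Δl = 2.9/cos23.5° = 3.162 m; N'_4 = 321·cos23.5° = 294.4; c'Δl = 3.16; W sinα = 128.0
Slice 5: Δl = 1.9/cos33.3° = 2.273 m; N'_5 = 164·cos33.3° = 137.1; c'Δl = 2.27; W sinα = 90.0
Slice 6: Δl = 1.3/cos40.4° = 1.707 m; N'_6 = 82·cos40.4° = 62.4; c'Δl = 1.71; W sinα = 53.1
Slice 7: Δl = 2.3/cos49.6° = 3.549 m; N'_7 = 67·cos49.6° = 43.4; c'Δl = 3.55; W sinα = 51.0
Σc'Δl = 17.5 kN/m; ΣN' = 1049.5 kN/m; ΣW sinα = 401.4 kN/m
Resisting = 17.5 + 1049.5·tan26.7° = 17.5 + 527.8 = 545.3 kN/m
FS = 545.3 / 401.4 = 1.359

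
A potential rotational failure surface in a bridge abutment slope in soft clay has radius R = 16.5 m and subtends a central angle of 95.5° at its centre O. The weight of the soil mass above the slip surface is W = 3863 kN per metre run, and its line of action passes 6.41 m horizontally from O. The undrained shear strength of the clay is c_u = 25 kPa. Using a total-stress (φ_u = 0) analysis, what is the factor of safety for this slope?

FS = 0.46

Taking moments about the centre O, the resisting moment is provided by the undrained shear strength acting along the arc:
Arc length L_a = R·θ = 16.5·(95.5°·π/180) = 16.5·1.6668 = 27.50 m
M_R = c_u·L_a·R = 25·27.50·16.5 = 11344.6 kN·m/m
M_D = W·d = 3863·6.41 = 24761.8 kN·m/m
FS = M_R / M_D = 11344.6 / 24761.8 = 0.458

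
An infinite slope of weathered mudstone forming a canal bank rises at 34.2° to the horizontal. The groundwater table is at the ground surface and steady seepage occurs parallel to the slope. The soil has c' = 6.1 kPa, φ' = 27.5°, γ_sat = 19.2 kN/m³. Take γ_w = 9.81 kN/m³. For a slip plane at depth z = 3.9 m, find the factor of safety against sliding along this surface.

With seepage parallel to the slope and the water table at the surface, the effective normal stress on the slip plane uses the buoyant unit weight γ' = γ_sat − γ_w while the driving shear stress uses γ_sat:
FS = [c' + γ' z cos²β tanφ'] / [γ_sat z sinβ cosβ]
γ' = 19.2 − 9.81 = 9.39 kN/m³
Numerator = 6.1 + 9.39·3.9·cos²34.2°·tan27.5° = 6.1 + 9.39·3.9·0.6841·0.5206 = 19.141 kPa
Denominator = 19.2·3.9·sin34.2°·cos34.2° = 19.2·3.9·0.5621·0.8271 = 34.811 kPa
FS = 19.141 / 34.811 = 0.550

FS = 0.55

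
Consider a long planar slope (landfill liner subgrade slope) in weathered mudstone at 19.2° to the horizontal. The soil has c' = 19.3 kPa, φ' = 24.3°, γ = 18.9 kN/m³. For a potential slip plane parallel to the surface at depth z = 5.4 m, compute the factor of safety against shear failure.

For an infinite slope with a slip plane parallel to the surface (no pore pressure): FS = [c' + γz cos²β tanφ'] / [γz sinβ cosβ].
γz = 18.9·5.4 = 102.06 kN/m²
Numerator = 19.3 + 102.06·cos²19.2°·tan24.3° = 19.3 + 102.06·0.8918·0.4515 = 60.398 kPa
Denominator = 102.06·sin19.2°·cos19.2° = 102.06·0.3289·0.9444 = 31.697 kPa
FS = 60.398 / 31.697 = 1.905

FS = 1.91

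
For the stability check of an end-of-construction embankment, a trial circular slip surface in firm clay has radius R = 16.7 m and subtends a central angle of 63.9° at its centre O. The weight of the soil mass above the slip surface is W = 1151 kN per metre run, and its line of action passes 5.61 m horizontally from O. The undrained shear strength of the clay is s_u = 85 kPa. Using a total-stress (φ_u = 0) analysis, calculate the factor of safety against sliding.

Taking moments about the centre O, the resisting moment is provided by the undrained shear strength acting along the arc:
Arc length L_a = R·θ = 16.7·(63.9°·π/180) = 16.7·1.1153 = 18.62 m
M_R = s_u·L_a·R = 85·18.62·16.7 = 26438.1 kN·m/m
M_D = W·d = 1151·5.61 = 6457.1 kN·m/m
FS = M_R / M_D = 26438.1 / 6457.1 = 4.094

FS = 4.09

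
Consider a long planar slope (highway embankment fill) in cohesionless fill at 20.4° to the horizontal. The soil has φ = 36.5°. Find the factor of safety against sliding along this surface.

FS = 1.99

For a dry cohesionless infinite slope the factor of safety is FS = tanφ / tanβ.
FS = tan36.5° / tan20.4° = 0.7400 / 0.3719 = 1.990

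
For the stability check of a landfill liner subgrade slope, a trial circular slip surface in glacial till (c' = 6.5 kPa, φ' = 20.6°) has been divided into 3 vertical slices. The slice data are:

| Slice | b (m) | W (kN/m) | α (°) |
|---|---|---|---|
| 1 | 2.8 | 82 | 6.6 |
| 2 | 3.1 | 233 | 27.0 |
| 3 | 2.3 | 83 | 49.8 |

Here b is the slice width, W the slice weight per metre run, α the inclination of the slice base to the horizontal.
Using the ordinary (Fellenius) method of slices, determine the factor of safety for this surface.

FS = 1.08

Ordinary method of slices: FS = Σ[c'·Δl_i + (W_i cosα_i)·tanφ'] / Σ W_i sinα_i, with Δl_i = b_i / cosα_i.
Slice 1: Δl = 2.8/cos6.6° = 2.819 m; N'_1 = 82·cos6.6° = 81.5; c'Δl = 18.32; W sinα = 9.4
Slice 2: Δl = 3.1/cos27.0° = 3.479 m; N'_2 = 233·cos27.0° = 207.6; c'Δl = 22.61; W sinα = 105.8
Slice 3: Δl = 2.3/cos49.8° = 3.563 m; N'_3 = 83·cos49.8° = 53.6; c'Δl = 23.16; W sinα = 63.4
Σc'Δl = 64.1 kN/m; ΣN' = 342.6 kN/m; ΣW sinα = 178.6 kN/m
Resisting = 64.1 + 342.6·tan20.6° = 64.1 + 128.8 = 192.9 kN/m
FS = 192.9 / 178.6 = 1.080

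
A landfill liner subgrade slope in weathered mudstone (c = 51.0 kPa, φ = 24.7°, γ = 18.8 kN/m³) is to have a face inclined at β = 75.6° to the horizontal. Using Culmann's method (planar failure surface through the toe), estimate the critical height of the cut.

H_c = 25.85 m

Culmann's analysis gives the critical failure plane at α_cr = (β + φ)/2 = (75.6 + 24.7)/2 = 50.1°, and the critical height
H_c = (4c/γ) · sinβ cosφ / [1 − cos(β − φ)]
    = (4·51.0/18.8) · sin75.6°·cos24.7° / [1 − cos(50.9°)]
    = 10.851 · 0.9686·0.9085 / [1 − 0.6307]
    = 10.851 · 0.8800 / 0.3693
    = 25.85 m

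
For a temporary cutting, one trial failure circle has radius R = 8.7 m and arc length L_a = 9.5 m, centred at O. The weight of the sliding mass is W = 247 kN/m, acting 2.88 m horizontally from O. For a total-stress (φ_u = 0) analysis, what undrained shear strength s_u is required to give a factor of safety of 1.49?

s_u = 12.8 kPa

FS = s_u·L_a·R / (W·d), so s_u = FS·W·d / (L_a·R).
s_u = 1.49·247·2.88 / (9.50·8.7) = 1059.9 / 82.65 = 12.82 kPa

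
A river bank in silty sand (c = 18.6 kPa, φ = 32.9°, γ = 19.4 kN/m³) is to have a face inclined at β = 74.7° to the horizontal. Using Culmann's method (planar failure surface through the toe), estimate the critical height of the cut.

Culmann's analysis gives the critical failure plane at α_cr = (β + φ)/2 = (74.7 + 32.9)/2 = 53.8°, and the critical height
H_c = (4c/γ) · sinβ cosφ / [1 − cos(β − φ)]
    = (4·18.6/19.4) · sin74.7°·cos32.9° / [1 − cos(41.8°)]
    = 3.835 · 0.9646·0.8396 / [1 − 0.7455]
    = 3.835 · 0.8099 / 0.2545
    = 12.20 m

H_c = 12.20 m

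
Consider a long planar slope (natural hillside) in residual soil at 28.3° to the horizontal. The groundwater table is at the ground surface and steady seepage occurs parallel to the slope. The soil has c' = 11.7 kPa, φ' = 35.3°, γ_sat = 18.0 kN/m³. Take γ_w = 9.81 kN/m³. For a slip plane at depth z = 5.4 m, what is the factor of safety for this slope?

FS = 0.89

With seepage parallel to the slope and the water table at the surface, the effective normal stress on the slip plane uses the buoyant unit weight γ' = γ_sat − γ_w while the driving shear stress uses γ_sat:
FS = [c' + γ' z cos²β tanφ'] / [γ_sat z sinβ cosβ]
γ' = 18.0 − 9.81 = 8.19 kN/m³
Numerator = 11.7 + 8.19·5.4·cos²28.3°·tan35.3° = 11.7 + 8.19·5.4·0.7752·0.7080 = 35.976 kPa
Denominator = 18.0·5.4·sin28.3°·cos28.3° = 18.0·5.4·0.4741·0.8805 = 40.574 kPa
FS = 35.976 / 40.574 = 0.887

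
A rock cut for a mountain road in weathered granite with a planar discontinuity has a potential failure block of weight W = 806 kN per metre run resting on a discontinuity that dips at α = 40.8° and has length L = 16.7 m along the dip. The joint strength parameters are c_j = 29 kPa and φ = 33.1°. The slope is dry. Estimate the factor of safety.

FS = 1.67

Resolving the block weight along and normal to the plane and applying the Mohr–Coulomb strength on the joint:
N' = W cosα = 806·cos40.8° = 610.1 kN/m
Driving force T = W sinα = 806·sin40.8° = 526.7 kN/m
Resisting force R = c_j·L + N'·tanφ = 29·16.7 + 610.1·tan33.1° = 484.3 + 397.7 = 882.0 kN/m
FS = R / T = 882.0 / 526.7 = 1.675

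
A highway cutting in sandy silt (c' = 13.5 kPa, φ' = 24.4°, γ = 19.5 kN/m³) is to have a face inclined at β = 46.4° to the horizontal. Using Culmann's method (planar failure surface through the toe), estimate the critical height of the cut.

Culmann's analysis gives the critical failure plane at α_cr = (β + φ')/2 = (46.4 + 24.4)/2 = 35.4°, and the critical height
H_c = (4c'/γ) · sinβ cosφ' / [1 − cos(β − φ')]
    = (4·13.5/19.5) · sin46.4°·cos24.4° / [1 − cos(22.0°)]
    = 2.769 · 0.7242·0.9107 / [1 − 0.9272]
    = 2.769 · 0.6595 / 0.0728
    = 25.08 m

H_c = 25.08 m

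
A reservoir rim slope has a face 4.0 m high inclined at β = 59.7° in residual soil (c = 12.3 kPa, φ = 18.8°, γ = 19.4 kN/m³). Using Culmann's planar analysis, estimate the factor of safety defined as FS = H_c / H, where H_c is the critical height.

FS = 2.12

H_c = (4c/γ) · sinβ cosφ / [1 − cos(β − φ)]
    = (4·12.3/19.4) · sin59.7°·cos18.8° / [1 − cos40.9°]
    = 2.536 · 0.8173 / 0.2441 = 8.49 m
FS = H_c / H = 8.49 / 4.0 = 2.123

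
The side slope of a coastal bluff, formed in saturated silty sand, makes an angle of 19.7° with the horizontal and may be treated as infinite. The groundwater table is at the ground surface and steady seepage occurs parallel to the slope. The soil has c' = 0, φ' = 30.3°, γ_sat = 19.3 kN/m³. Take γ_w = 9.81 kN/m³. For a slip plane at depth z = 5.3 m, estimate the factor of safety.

With seepage parallel to the slope and the water table at the surface, the effective normal stress on the slip plane uses the buoyant unit weight γ' = γ_sat − γ_w while the driving shear stress uses γ_sat:
FS = [c' + γ' z cos²β tanφ'] / [γ_sat z sinβ cosβ]
(For c' = 0 this reduces to FS = (γ'/γ_sat)·tanφ'/tanβ.)
γ' = 19.3 − 9.81 = 9.49 kN/m³
Numerator = 0.0 + 9.49·5.3·cos²19.7°·tan30.3° = 0.0 + 9.49·5.3·0.8864·0.5844 = 26.051 kPa
Denominator = 19.3·5.3·sin19.7°·cos19.7° = 19.3·5.3·0.3371·0.9415 = 32.463 kPa
FS = 26.051 / 32.463 = 0.802

FS = 0.80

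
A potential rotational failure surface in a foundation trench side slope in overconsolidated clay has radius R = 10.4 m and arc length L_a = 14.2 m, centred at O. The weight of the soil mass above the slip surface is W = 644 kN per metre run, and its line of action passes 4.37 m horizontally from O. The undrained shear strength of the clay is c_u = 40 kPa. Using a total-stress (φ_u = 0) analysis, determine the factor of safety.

FS = 2.10

Taking moments about the centre O, the resisting moment is provided by the undrained shear strength acting along the arc:
M_R = c_u·L_a·R = 40·14.20·10.4 = 5907.2 kN·m/m
M_D = W·d = 644·4.37 = 2814.3 kN·m/m
FS = M_R / M_D = 5907.2 / 2814.3 = 2.099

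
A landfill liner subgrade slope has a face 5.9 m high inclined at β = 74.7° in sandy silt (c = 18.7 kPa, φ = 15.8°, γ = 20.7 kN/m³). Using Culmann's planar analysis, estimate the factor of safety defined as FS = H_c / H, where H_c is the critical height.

H_c = (4c/γ) · sinβ cosφ / [1 − cos(β − φ)]
    = (4·18.7/20.7) · sin74.7°·cos15.8° / [1 − cos58.9°]
    = 3.614 · 0.9281 / 0.4835 = 6.94 m
FS = H_c / H = 6.94 / 5.9 = 1.176

FS = 1.18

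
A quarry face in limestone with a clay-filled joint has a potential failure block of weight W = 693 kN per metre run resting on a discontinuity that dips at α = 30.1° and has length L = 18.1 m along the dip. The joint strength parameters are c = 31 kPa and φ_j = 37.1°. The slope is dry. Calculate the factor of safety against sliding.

Resolving the block weight along and normal to the plane and applying the Mohr–Coulomb strength on the joint:
N' = W cosα = 693·cos30.1° = 599.5 kN/m
Driving force T = W sinα = 693·sin30.1° = 347.5 kN/m
Resisting force R = c·L + N'·tanφ_j = 31·18.1 + 599.5·tan37.1° = 561.1 + 453.4 = 1014.5 kN/m
FS = R / T = 1014.5 / 347.5 = 2.919

FS = 2.92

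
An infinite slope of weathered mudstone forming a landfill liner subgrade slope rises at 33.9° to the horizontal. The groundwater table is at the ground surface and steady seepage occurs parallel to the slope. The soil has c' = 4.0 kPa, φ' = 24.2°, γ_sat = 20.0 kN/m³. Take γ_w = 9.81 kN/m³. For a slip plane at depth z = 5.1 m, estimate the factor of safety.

With seepage parallel to the slope and the water table at the surface, the effective normal stress on the slip plane uses the buoyant unit weight γ' = γ_sat − γ_w while the driving shear stress uses γ_sat:
FS = [c' + γ' z cos²β tanφ'] / [γ_sat z sinβ cosβ]
γ' = 20.0 − 9.81 = 10.19 kN/m³
Numerator = 4.0 + 10.19·5.1·cos²33.9°·tan24.2° = 4.0 + 10.19·5.1·0.6889·0.4494 = 20.090 kPa
Denominator = 20.0·5.1·sin33.9°·cos33.9° = 20.0·5.1·0.5577·0.8300 = 47.219 kPa
FS = 20.090 / 47.219 = 0.425

FS = 0.43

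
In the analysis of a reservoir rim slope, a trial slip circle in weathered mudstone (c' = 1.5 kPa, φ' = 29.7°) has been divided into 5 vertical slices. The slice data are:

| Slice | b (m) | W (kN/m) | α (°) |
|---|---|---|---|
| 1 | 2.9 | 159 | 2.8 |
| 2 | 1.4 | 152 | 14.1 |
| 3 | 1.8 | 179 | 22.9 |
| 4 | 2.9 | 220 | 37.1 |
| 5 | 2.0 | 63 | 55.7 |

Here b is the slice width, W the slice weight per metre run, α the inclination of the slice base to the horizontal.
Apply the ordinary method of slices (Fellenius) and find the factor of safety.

FS = 1.37

Ordinary method of slices: FS = Σ[c'·Δl_i + (W_i cosα_i)·tanφ'] / Σ W_i sinα_i, with Δl_i = b_i / cosα_i.
Slice 1: Δl = 2.9/cos2.8° = 2.903 m; N'_1 = 159·cos2.8° = 158.8; c'Δl = 4.36; W sinα = 7.8
Slice 2: Δl = 1.4/cos14.1° = 1.443 m; N'_2 = 152·cos14.1° = 147.4; c'Δl = 2.17; W sinα = 37.0
Slice 3: Δl = 1.8/cos22.9° = 1.954 m; N'_3 = 179·cos22.9° = 164.9; c'Δl = 2.93; W sinα = 69.7
Slice 4: Δl = 2.9/cos37.1° = 3.636 m; N'_4 = 220·cos37.1° = 175.5; c'Δl = 5.45; W sinα = 132.7
Slice 5: Δl = 2.0/cos55.7° = 3.549 m; N'_5 = 63·cos55.7° = 35.5; c'Δl = 5.32; W sinα = 52.0
Σc'Δl = 20.2 kN/m; ΣN' = 682.1 kN/m; ΣW sinα = 299.2 kN/m
Resisting = 20.2 + 682.1·tan29.7° = 20.2 + 389.1 = 409.3 kN/m
FS = 409.3 / 299.2 = 1.368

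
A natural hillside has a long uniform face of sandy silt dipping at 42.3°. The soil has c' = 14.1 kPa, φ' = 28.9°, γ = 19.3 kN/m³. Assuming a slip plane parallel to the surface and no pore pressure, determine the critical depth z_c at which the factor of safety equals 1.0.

Setting FS = 1.00 in FS = [c' + γz cos²β tanφ'] / [γz sinβ cosβ] and solving for z:
z = c' / [γ cosβ (FS·sinβ − cosβ·tanφ')]
  = 14.1 / [19.3·cos42.3°·(1.00·sin42.3° − cos42.3°·tan28.9°)]
  = 14.1 / [19.3·0.7396·(1.00·0.6730 − 0.7396·0.5520)]
  = 14.1 / 3.7788 = 3.731 m

z_c = 3.73 m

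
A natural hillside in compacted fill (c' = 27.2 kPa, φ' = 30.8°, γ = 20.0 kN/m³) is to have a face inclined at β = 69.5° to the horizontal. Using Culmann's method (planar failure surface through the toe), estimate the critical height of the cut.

Culmann's analysis gives the critical failure plane at α_cr = (β + φ')/2 = (69.5 + 30.8)/2 = 50.1°, and the critical height
H_c = (4c'/γ) · sinβ cosφ' / [1 − cos(β − φ')]
    = (4·27.2/20.0) · sin69.5°·cos30.8° / [1 − cos(38.7°)]
    = 5.440 · 0.9367·0.8590 / [1 − 0.7804]
    = 5.440 · 0.8046 / 0.2196
    = 19.93 m

H_c = 19.93 m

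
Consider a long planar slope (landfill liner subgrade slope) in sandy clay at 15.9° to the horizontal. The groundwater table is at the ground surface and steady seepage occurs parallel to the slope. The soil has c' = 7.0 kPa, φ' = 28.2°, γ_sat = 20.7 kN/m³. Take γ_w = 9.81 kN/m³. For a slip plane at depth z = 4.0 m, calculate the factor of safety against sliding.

With seepage parallel to the slope and the water table at the surface, the effective normal stress on the slip plane uses the buoyant unit weight γ' = γ_sat − γ_w while the driving shear stress uses γ_sat:
FS = [c' + γ' z cos²β tanφ'] / [γ_sat z sinβ cosβ]
γ' = 20.7 − 9.81 = 10.89 kN/m³
Numerator = 7.0 + 10.89·4.0·cos²15.9°·tan28.2° = 7.0 + 10.89·4.0·0.9249·0.5362 = 28.604 kPa
Denominator = 20.7·4.0·sin15.9°·cos15.9° = 20.7·4.0·0.2740·0.9617 = 21.816 kPa
FS = 28.604 / 21.816 = 1.311

FS = 1.31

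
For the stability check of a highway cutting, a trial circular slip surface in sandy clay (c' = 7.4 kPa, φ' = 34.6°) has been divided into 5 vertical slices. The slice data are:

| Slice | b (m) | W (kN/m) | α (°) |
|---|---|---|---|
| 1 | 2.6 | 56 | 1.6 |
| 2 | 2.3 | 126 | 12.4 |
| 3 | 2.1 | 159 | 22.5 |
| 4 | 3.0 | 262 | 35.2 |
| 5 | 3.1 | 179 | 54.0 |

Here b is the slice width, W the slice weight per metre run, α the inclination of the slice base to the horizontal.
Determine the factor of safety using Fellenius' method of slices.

FS = 1.47

Ordinary method of slices: FS = Σ[c'·Δl_i + (W_i cosα_i)·tanφ'] / Σ W_i sinα_i, with Δl_i = b_i / cosα_i.
Slice 1: Δl = 2.6/cos1.6° = 2.601 m; N'_1 = 56·cos1.6° = 56.0; c'Δl = 19.25; W sinα = 1.6
Slice 2: Δl = 2.3/cos12.4° = 2.355 m; N'_2 = 126·cos12.4° = 123.1; c'Δl = 17.43; W sinα = 27.1
Slice 3: Δl = 2.1/cos22.5° = 2.273 m; N'_3 = 159·cos22.5° = 146.9; c'Δl = 16.82; W sinα = 60.8
Slice 4: Δl = 3.0/cos35.2° = 3.671 m; N'_4 = 262·cos35.2° = 214.1; c'Δl = 27.17; W sinα = 151.0
Slice 5: Δl = 3.1/cos54.0° = 5.274 m; N'_5 = 179·cos54.0° = 105.2; c'Δl = 39.03; W sinα = 144.8
Σc'Δl = 119.7 kN/m; ΣN' = 645.2 kN/m; ΣW sinα = 385.3 kN/m
Resisting = 119.7 + 645.2·tan34.6° = 119.7 + 445.1 = 564.8 kN/m
FS = 564.8 / 385.3 = 1.466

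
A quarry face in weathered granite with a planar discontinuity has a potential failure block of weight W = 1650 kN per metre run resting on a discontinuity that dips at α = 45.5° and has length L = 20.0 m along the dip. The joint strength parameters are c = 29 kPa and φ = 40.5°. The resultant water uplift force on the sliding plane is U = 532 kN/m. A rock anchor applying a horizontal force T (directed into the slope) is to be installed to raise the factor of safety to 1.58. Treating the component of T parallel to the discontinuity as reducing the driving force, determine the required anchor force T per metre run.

Resolving forces along and normal to the sliding plane, with the horizontal anchor force T adding T·sinα to the effective normal force and T·cosα acting up the plane against the driving force:
FS = [cL + (W cosα − U + T sinα) tanφ] / [W sinα − T cosα]
Without the anchor: N' = 624.5 kN/m, driving T_d = 1176.9 kN/m, resisting R = 29·20.0 + 624.5·tan40.5° = 1113.4 kN/m, FS = 0.95.
Setting FS = 1.58 and solving for T:
1.58·(1176.9 − T cos45.5°) = 1113.4 + T sin45.5°·tan40.5°
T·(sin45.5°·tan40.5° + 1.58·cos45.5°) = 1.58·1176.9 − 1113.4
T·(0.7133·0.8541 + 1.58·0.7009) = 1859.4 − 1113.4 = 746.1
T·1.7166 = 746.1
T = 434.6 kN/m

T = 435 kN/m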